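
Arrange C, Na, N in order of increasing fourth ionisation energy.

C < N < Na

IE_4 is the cost of taking one more electron from the +3 cation: C³⁺ still has 1 valence electron; Na³⁺ is already 2 electrons into the core; N³⁺ still has 2 valence electrons.
Breaking into a closed-shell core is much more expensive than removing a leftover valence electron — Na has the largest IE_4 here.
Valence configurations: C³⁺ [He]2s¹, N³⁺ [He]2s².
The numbers (kJ/mol): C 6223, Na 9543, N 7475.
So the fourth ionization energies run C < N < Na.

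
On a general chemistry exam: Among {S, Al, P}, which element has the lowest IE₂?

Al

IE_2 is the cost of taking one more electron from the +1 cation: S⁺ still has 5 valence electrons; Al⁺ still has 2 valence electrons; P⁺ still has 4 valence electrons.
All are still removing valence electrons, so compare the +1 ions as you would atoms: IE_2 generally rises across a period (higher Z_eff) and falls down a group (larger shell), subject to the usual subshell exceptions.
Valence configurations: S⁺ [Ne]3s²3p³, Al⁺ [Ne]3s², P⁺ [Ne]3s²3p².
Tabulated IE_2 (kJ/mol): S 2252, Al 1817, P 1907.
So the second ionization energies run Al < P < S.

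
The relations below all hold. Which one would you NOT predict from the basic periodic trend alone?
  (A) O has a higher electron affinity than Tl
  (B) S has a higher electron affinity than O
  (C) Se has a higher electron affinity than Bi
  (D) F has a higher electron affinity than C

The general trend: electron affinity increases across a period and decreases down a group.
(A) O (period 2, group 16) vs Tl (period 6, group 13): the stated order agrees with the simple trend.
(B) S (period 3, group 16) vs O (period 2, group 16): the stated order contradicts the simple trend.
(C) Se (period 4, group 16) vs Bi (period 6, group 15): the stated order agrees with the simple trend.
(D) F (period 2, group 17) vs C (period 2, group 14): the stated order agrees with the simple trend.
The exception is (B): the compact 2p subshell of O repels the added electron more than S's larger 3p does.

(B)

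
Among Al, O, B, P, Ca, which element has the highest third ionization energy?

O

IE_3 is the cost of taking one more electron from the +2 cation: Al²⁺ still has 1 valence electron; O²⁺ still has 4 valence electrons; B²⁺ still has 1 valence electron; P²⁺ still has 3 valence electrons; Ca²⁺ is the bare [Ar] core.
Usually core removal costs more than valence removal, but here the competition is close: a tightly held n=2 valence electron can cost more to remove than an n=3 core electron, so the actual values have to decide it.
Valence configurations: Al²⁺ [Ne]3s¹, O²⁺ [He]2s²2p², B²⁺ [He]2s¹, P²⁺ [Ne]3s²3p¹.
Approximate IE_3 values (kJ/mol): Al 2745, O 5300, B 3660, P 2914, Ca 4912.
Overall IE_3 order: Al < P < B < Ca < O.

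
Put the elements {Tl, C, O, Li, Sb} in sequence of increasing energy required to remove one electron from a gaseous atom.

Li < Tl < Sb < C < O

First ionization energy rises across a period (greater Z_eff holds electrons more tightly) and falls down a group (valence electrons are farther from the nucleus).
Neither a single period nor a single group — weigh both effects.
Tl > Li: period and group pull opposite ways; the across-period shift dominates (589 vs 520 kJ/mol).
Sb > Tl: relative to Tl, both the across-period and down-group shifts push Sb's first ionization energy up.
C > Sb: period and group pull opposite ways; the down-group shift dominates (1086 vs 831 kJ/mol).
O > C: both are in period 2; the period trend gives O the larger value.
Tabulated first ionization energy (kJ/mol): Li 520, C 1086, O 1314, Sb 831, Tl 589.
So from lowest to highest: Li < Tl < Sb < C < O.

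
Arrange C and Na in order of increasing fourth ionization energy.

IE_4 is the cost of taking one more electron from the +3 cation: C³⁺ still has 1 valence electron; Na³⁺ is already 2 electrons into the core.
Breaking into a closed-shell core is much more expensive than removing a leftover valence electron — Na has the largest IE_4 here.
The numbers (kJ/mol): C 6223, Na 9543.
So the fourth ionization energies run C < Na.

C, Na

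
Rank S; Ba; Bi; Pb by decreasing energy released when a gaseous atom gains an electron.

S is in period 3, group 16; Ba is in period 6, group 2; Pb is in period 6, group 14; Bi is in period 6, group 15.
Atoms with high Z_eff and room in the valence shell (especially the halogens) have the most exothermic electron affinities.
These span different periods and groups, so the two trends combine.
Pb > Ba: Pb lies to the right of Ba in period 6, so the across-period effect alone puts Pb higher.
Bi > Pb: Bi lies to the right of Pb in period 6, so the across-period effect alone puts Bi higher.
S > Bi: both effects reinforce here, so S is clearly the higher of the two.
Approximate values (kJ/mol): S 200, Ba 14, Pb 35, Bi 91.
So from highest to lowest: S > Bi > Pb > Ba.

S > Bi > Pb > Ba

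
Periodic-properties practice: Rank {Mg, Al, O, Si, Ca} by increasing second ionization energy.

Ca < Mg < Si < Al < O

IE_2 is the cost of taking one more electron from the +1 cation: Mg⁺ still has 1 valence electron; Al⁺ still has 2 valence electrons; O⁺ still has 5 valence electrons; Si⁺ still has 3 valence electrons; Ca⁺ still has 1 valence electron.
All are still removing valence electrons, so compare the +1 ions as you would atoms: IE_2 generally rises across a period (higher Z_eff) and falls down a group (larger shell), subject to the usual subshell exceptions.
Valence configurations: Mg⁺ [Ne]3s¹, Al⁺ [Ne]3s², O⁺ [He]2s²2p³, Si⁺ [Ne]3s²3p¹, Ca⁺ [Ar]4s¹.
Si⁺ loses a lone 3p electron whereas Al⁺ must break into a filled 3s² pair, so IE_2(Al) > IE_2(Si) even though Si has the higher nuclear charge.
The numbers (kJ/mol): Mg 1451, Al 1817, O 3388, Si 1577, Ca 1145.
Putting it together, IE_2: Ca < Mg < Si < Al < O.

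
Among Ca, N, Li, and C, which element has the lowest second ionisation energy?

Consider each +1 ion: Ca⁺ still has 1 valence electron; N⁺ still has 4 valence electrons; Li⁺ is the bare [He] core; C⁺ still has 3 valence electrons.
Pulling an electron out of a noble-gas core costs far more than removing a remaining valence electron, so Li sits at the high end of IE_2.
Valence configurations: Ca⁺ [Ar]4s¹, N⁺ [He]2s²2p², C⁺ [He]2s²2p¹.
The numbers (kJ/mol): Ca 1145, N 2856, Li 7298, C 2353.
Overall IE_2 order: Ca < C < N < Li.

Ca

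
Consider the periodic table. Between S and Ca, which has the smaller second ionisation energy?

Ca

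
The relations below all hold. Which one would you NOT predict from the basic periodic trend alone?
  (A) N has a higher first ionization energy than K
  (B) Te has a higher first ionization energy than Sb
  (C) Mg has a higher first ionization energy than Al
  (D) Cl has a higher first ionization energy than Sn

The general trend: first ionization energy increases across a period and decreases down a group.
(A) N (period 2, group 15) vs K (period 4, group 1): the stated order agrees with the simple trend.
(B) Te (period 5, group 16) vs Sb (period 5, group 15): the stated order agrees with the simple trend.
(C) Mg (period 3, group 2) vs Al (period 3, group 13): the stated order contradicts the simple trend.
(D) Cl (period 3, group 17) vs Sn (period 5, group 14): the stated order agrees with the simple trend.
The exception is (C): Al's single 3p electron is easier to remove than one from Mg's filled 3s².

(C)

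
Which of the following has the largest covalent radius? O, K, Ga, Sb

O is in period 2, group 16; K is in period 4, group 1; Ga is in period 4, group 13; Sb is in period 5, group 15.
Radius decreases left→right (rising Z_eff, same n) and increases top→bottom (higher n).
Here both period and group differ, so the two effects have to be weighed against each other.
Ga > O: both effects reinforce here, so Ga is clearly the larger of the two.
Sb > Ga: the two effects oppose for this pair; the down-group effect wins (140 vs 124 pm).
K > Sb: the two effects oppose for this pair; the across-period effect wins (196 vs 140 pm).
For reference (pm): O 63, K 196, Ga 124, Sb 140.
The largest covalent radius among these belongs to K.

K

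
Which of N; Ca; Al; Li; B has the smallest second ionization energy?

Ca

Consider each +1 ion: N⁺ still has 4 valence electrons; Ca⁺ still has 1 valence electron; Al⁺ still has 2 valence electrons; Li⁺ is the bare [He] core; B⁺ still has 2 valence electrons.
Breaking into a closed-shell core is much more expensive than removing a leftover valence electron — Li has the largest IE_2 here.
Valence configurations: N⁺ [He]2s²2p², Ca⁺ [Ar]4s¹, Al⁺ [Ne]3s², B⁺ [He]2s².
The numbers (kJ/mol): N 2856, Ca 1145, Al 1817, Li 7298, B 2427.
Overall IE_2 order: Ca < Al < B < N < Li.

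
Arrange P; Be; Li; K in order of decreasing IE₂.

Li > K > P > Be

Consider each +1 ion: P⁺ still has 4 valence electrons; Be⁺ still has 1 valence electron; Li⁺ is the bare [He] core; K⁺ is the bare [Ar] core.
Pulling an electron out of a noble-gas core costs far more than removing a remaining valence electron, so K and Li sit at the high end of IE_2.
Valence configurations: P⁺ [Ne]3s²3p², Be⁺ [He]2s¹.
Tabulated IE_2 (kJ/mol): P 1907, Be 1757, Li 7298, K 3052.
Overall IE_2 order: Be < P < K < Li.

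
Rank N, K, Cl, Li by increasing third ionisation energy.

The third ionization energy removes an electron from the +2 ion. For each element: N²⁺ still has 3 valence electrons; K²⁺ is already 1 electron into the core; Cl²⁺ still has 5 valence electrons; Li²⁺ is already 1 electron into the core.
Usually core removal costs more than valence removal, but here the competition is close: a tightly held n=2 valence electron can cost more to remove than an n=3 core electron, so the actual values have to decide it.
Valence configurations: N²⁺ [He]2s²2p¹, Cl²⁺ [Ne]3s²3p³.
Approximate IE_3 values (kJ/mol): N 4578, K 4420, Cl 3822, Li 11815.
Hence IE_3: Cl < K < N < Li.

Cl < K < N < Li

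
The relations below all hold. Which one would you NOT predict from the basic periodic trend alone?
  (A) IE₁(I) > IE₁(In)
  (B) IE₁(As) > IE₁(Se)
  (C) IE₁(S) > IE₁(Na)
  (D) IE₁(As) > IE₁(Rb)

The general trend: IE₁ increases across a period and decreases down a group.
(A) I (period 5, group 17) vs In (period 5, group 13): the stated order agrees with the simple trend.
(B) As (period 4, group 15) vs Se (period 4, group 16): the stated order contradicts the simple trend.
(C) S (period 3, group 16) vs Na (period 3, group 1): the stated order agrees with the simple trend.
(D) As (period 4, group 15) vs Rb (period 5, group 1): the stated order agrees with the simple trend.
The exception is (B): Se (4p⁴) ionizes more easily than half-filled As (4p³).

(B)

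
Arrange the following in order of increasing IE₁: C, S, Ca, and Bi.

IE₁ increases left→right with effective nuclear charge and decreases top→bottom as the valence shell moves farther out.
Here both period and group differ, so the two effects have to be weighed against each other.
Bi > Ca: the two effects oppose for this pair; the across-period effect wins (703 vs 590 kJ/mol).
S > Bi: relative to Bi, both the across-period and down-group shifts push S's first ionization energy up.
C > S: the two effects oppose for this pair; the down-group effect wins (1086 vs 1000 kJ/mol).
For reference (kJ/mol): C 1086, S 1000, Ca 590, Bi 703.
So from lowest to highest: Ca < Bi < S < C.

Ca < Bi < S < C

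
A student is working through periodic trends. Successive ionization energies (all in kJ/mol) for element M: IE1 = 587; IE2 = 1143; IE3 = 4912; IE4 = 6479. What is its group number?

Group 2

Look for the largest jump between consecutive ionization energies: IE3/IE2 ≈ 4.3, far larger than any earlier ratio.
That jump marks the point where a core electron is being removed. So the atom has 2 valence electrons.
A main-group element with 2 valence electrons is in group 2.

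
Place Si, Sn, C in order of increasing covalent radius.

C, Si, Sn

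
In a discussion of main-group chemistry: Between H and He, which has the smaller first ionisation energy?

H

H is in period 1, group 1; He is in period 1, group 18.
Removing the outermost electron gets harder across a period and easier down a group.
All lie in period 1, so first ionization energy increases left to right.
So H has the smaller first ionisation energy (H < He).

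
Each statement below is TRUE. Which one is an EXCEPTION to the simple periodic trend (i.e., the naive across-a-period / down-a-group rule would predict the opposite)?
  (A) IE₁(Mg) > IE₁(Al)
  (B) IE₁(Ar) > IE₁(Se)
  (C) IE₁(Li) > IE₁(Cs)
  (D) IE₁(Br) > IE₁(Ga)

(A)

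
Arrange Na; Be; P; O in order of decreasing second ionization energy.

IE_2 is the cost of taking one more electron from the +1 cation: Na⁺ is the bare [Ne] core; Be⁺ still has 1 valence electron; P⁺ still has 4 valence electrons; O⁺ still has 5 valence electrons.
Core electrons are held far more tightly than valence electrons, so Na tops the IE_2 order.
Valence configurations: Be⁺ [He]2s¹, P⁺ [Ne]3s²3p², O⁺ [He]2s²2p³.
The numbers (kJ/mol): Na 4562, Be 1757, P 1907, O 3388.
Hence IE_2: Be < P < O < Na.

Na, O, P, Be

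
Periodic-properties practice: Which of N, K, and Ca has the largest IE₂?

K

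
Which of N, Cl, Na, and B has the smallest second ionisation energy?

After 1 electron has been removed, what remains? N⁺ still has 4 valence electrons; Cl⁺ still has 6 valence electrons; Na⁺ is the bare [Ne] core; B⁺ still has 2 valence electrons.
Breaking into a closed-shell core is much more expensive than removing a leftover valence electron — Na has the largest IE_2 here.
Valence configurations: N⁺ [He]2s²2p², Cl⁺ [Ne]3s²3p⁴, B⁺ [He]2s².
Tabulated IE_2 (kJ/mol): N 2856, Cl 2298, Na 4562, B 2427.
Overall IE_2 order: Cl < B < N < Na.

Cl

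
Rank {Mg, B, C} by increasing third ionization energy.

Consider each +2 ion: Mg²⁺ is the bare [Ne] core; B²⁺ still has 1 valence electron; C²⁺ still has 2 valence electrons.
Core electrons are held far more tightly than valence electrons, so Mg tops the IE_3 order.
Valence configurations: B²⁺ [He]2s¹, C²⁺ [He]2s².
The numbers (kJ/mol): Mg 7733, B 3660, C 4620.
Hence IE_3: B < C < Mg.

B < C < Mg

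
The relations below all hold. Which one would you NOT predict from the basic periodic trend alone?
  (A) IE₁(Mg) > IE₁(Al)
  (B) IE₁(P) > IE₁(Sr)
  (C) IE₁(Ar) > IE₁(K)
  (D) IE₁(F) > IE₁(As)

The general trend: first ionisation energy increases across a period and decreases down a group.
(A) Mg (period 3, group 2) vs Al (period 3, group 13): the stated order contradicts the simple trend.
(B) P (period 3, group 15) vs Sr (period 5, group 2): the stated order agrees with the simple trend.
(C) Ar (period 3, group 18) vs K (period 4, group 1): the stated order agrees with the simple trend.
(D) F (period 2, group 17) vs As (period 4, group 15): the stated order agrees with the simple trend.
The exception is (A): Al's single 3p electron is easier to remove than one from Mg's filled 3s².

(A)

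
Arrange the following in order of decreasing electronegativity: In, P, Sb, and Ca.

P > Sb > In > Ca

P is in period 3, group 15; Ca is in period 4, group 2; In is in period 5, group 13; Sb is in period 5, group 15.
Smaller atoms with higher effective nuclear charge are more electronegative.
These span different periods and groups, so the two trends combine.
In > Ca: the two effects oppose for this pair; the across-period effect wins (1.78 vs 1.00).
Sb > In: Sb lies to the right of In in period 5, so the across-period effect alone puts Sb higher.
P > Sb: they share group 15; the group trend gives P the larger value.
For reference (Pauling): P 2.19, Ca 1.00, In 1.78, Sb 2.05.
So from highest to lowest: P > Sb > In > Ca.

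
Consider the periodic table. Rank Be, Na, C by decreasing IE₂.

After 1 electron has been removed, what remains? Be⁺ still has 1 valence electron; Na⁺ is the bare [Ne] core; C⁺ still has 3 valence electrons.
Core electrons are held far more tightly than valence electrons, so Na tops the IE_2 order.
Valence configurations: Be⁺ [He]2s¹, C⁺ [He]2s²2p¹.
Tabulated IE_2 (kJ/mol): Be 1757, Na 4562, C 2353.
Hence IE_2: Be < C < Na.

Na > C > Be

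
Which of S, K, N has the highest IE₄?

N

IE_4 is the cost of taking one more electron from the +3 cation: S³⁺ still has 3 valence electrons; K³⁺ is already 2 electrons into the core; N³⁺ still has 2 valence electrons.
Usually core removal costs more than valence removal, but here the competition is close: a tightly held n=2 valence electron can cost more to remove than an n=3 core electron, so the actual values have to decide it.
Valence configurations: S³⁺ [Ne]3s²3p¹, N³⁺ [He]2s².
The numbers (kJ/mol): S 4556, K 5877, N 7475.
So the fourth ionization energies run S < K < N.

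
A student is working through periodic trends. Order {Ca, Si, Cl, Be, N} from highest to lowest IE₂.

N > Cl > Be > Si > Ca

IE_2 is the cost of taking one more electron from the +1 cation: Ca⁺ still has 1 valence electron; Si⁺ still has 3 valence electrons; Cl⁺ still has 6 valence electrons; Be⁺ still has 1 valence electron; N⁺ still has 4 valence electrons.
All are still removing valence electrons, so compare the +1 ions as you would atoms: IE_2 generally rises across a period (higher Z_eff) and falls down a group (larger shell), subject to the usual subshell exceptions.
Valence configurations: Ca⁺ [Ar]4s¹, Si⁺ [Ne]3s²3p¹, Cl⁺ [Ne]3s²3p⁴, Be⁺ [He]2s¹, N⁺ [He]2s²2p².
The numbers (kJ/mol): Ca 1145, Si 1577, Cl 2298, Be 1757, N 2856.
Overall IE_2 order: Ca < Si < Be < Cl < N.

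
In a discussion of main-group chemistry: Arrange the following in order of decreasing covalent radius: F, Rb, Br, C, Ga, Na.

Rb > Na > Ga > Br > C > F

C is in period 2, group 14; F is in period 2, group 17; Na is in period 3, group 1; Ga is in period 4, group 13; Br is in period 4, group 17; Rb is in period 5, group 1.
Atomic radius shrinks across a period as nuclear charge pulls the same shell inward, and grows down a group as new shells are added.
These span different periods and groups, so the two trends combine.
C > F: C lies to the left of F in period 2, so the across-period effect alone puts C larger.
Br > C: the two effects oppose for this pair; the down-group effect wins (114 vs 75 pm).
Ga > Br: Ga lies to the left of Br in period 4, so the across-period effect alone puts Ga larger.
Na > Ga: period and group pull opposite ways; the across-period shift dominates (155 vs 124 pm).
Rb > Na: they share group 1; the group trend gives Rb the larger value.
Approximate values (pm): C 75, F 64, Na 155, Ga 124, Br 114, Rb 210.
So from largest to smallest: Rb > Na > Ga > Br > C > F.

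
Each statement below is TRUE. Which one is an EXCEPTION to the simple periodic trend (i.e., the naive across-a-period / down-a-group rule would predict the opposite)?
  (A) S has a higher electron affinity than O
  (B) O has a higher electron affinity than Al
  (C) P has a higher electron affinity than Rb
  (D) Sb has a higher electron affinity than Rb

(A)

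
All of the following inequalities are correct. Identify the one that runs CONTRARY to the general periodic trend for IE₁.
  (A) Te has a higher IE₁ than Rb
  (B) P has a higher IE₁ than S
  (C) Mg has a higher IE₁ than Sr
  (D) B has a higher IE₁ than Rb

(B)

The general trend: IE₁ increases across a period and decreases down a group.
(A) Te (period 5, group 16) vs Rb (period 5, group 1): the stated order agrees with the simple trend.
(B) P (period 3, group 15) vs S (period 3, group 16): the stated order contradicts the simple trend.
(C) Mg (period 3, group 2) vs Sr (period 5, group 2): the stated order agrees with the simple trend.
(D) B (period 2, group 13) vs Rb (period 5, group 1): the stated order agrees with the simple trend.
The exception is (B): S (3p⁴) ionizes more easily than half-filled P (3p³) because the paired 3p electron in S is pushed out by e⁻–e⁻ repulsion.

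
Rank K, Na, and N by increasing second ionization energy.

N < K < Na

IE_2 is the cost of taking one more electron from the +1 cation: K⁺ is the bare [Ar] core; Na⁺ is the bare [Ne] core; N⁺ still has 4 valence electrons.
Core electrons are held far more tightly than valence electrons, so K and Na top the IE_2 order.
The numbers (kJ/mol): K 3052, Na 4562, N 2856.
Putting it together, IE_2: N < K < Na.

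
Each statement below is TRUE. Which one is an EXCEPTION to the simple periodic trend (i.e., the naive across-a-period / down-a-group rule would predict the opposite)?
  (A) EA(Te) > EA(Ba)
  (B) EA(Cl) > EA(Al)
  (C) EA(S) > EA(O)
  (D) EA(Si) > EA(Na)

(C)

The general trend: electron affinity increases across a period and decreases down a group.
(A) Te (period 5, group 16) vs Ba (period 6, group 2): the stated order agrees with the simple trend.
(B) Cl (period 3, group 17) vs Al (period 3, group 13): the stated order agrees with the simple trend.
(C) S (period 3, group 16) vs O (period 2, group 16): the stated order contradicts the simple trend.
(D) Si (period 3, group 14) vs Na (period 3, group 1): the stated order agrees with the simple trend.
The exception is (C): the compact 2p subshell of O repels the added electron more than S's larger 3p does.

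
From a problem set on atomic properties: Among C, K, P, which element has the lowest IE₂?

Consider each +1 ion: C⁺ still has 3 valence electrons; K⁺ is the bare [Ar] core; P⁺ still has 4 valence electrons.
Pulling an electron out of a noble-gas core costs far more than removing a remaining valence electron, so K sits at the high end of IE_2.
Valence configurations: C⁺ [He]2s²2p¹, P⁺ [Ne]3s²3p².
Approximate IE_2 values (kJ/mol): C 2353, K 3052, P 1907.
So the second ionization energies run P < C < K.

P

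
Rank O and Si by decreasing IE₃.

Consider each +2 ion: O²⁺ still has 4 valence electrons; Si²⁺ still has 2 valence electrons.
All are still removing valence electrons, so compare the +2 ions as you would atoms: IE_3 generally rises across a period (higher Z_eff) and falls down a group (larger shell), subject to the usual subshell exceptions.
Valence configurations: O²⁺ [He]2s²2p², Si²⁺ [Ne]3s².
Tabulated IE_3 (kJ/mol): O 5300, Si 3232.
Hence IE_3: Si < O.

O > Si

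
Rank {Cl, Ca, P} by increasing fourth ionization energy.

Consider each +3 ion: Cl³⁺ still has 4 valence electrons; Ca³⁺ is already 1 electron into the core; P³⁺ still has 2 valence electrons.
Breaking into a closed-shell core is much more expensive than removing a leftover valence electron — Ca has the largest IE_4 here.
Valence configurations: Cl³⁺ [Ne]3s²3p², P³⁺ [Ne]3s².
Tabulated IE_4 (kJ/mol): Cl 5159, Ca 6491, P 4964.
Overall IE_4 order: P < Cl < Ca.

P < Cl < Ca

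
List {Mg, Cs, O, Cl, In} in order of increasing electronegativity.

O is in period 2, group 16; Mg is in period 3, group 2; Cl is in period 3, group 17; In is in period 5, group 13; Cs is in period 6, group 1.
EN rises left→right (higher Z_eff, smaller atoms) and falls top→bottom (larger, more shielded atoms).
Here both period and group differ, so the two effects have to be weighed against each other.
Mg > Cs: both effects reinforce here, so Mg is clearly the higher of the two.
In > Mg: period and group pull opposite ways; the across-period shift dominates (1.78 vs 1.31).
Cl > In: both effects reinforce here, so Cl is clearly the higher of the two.
O > Cl: period and group pull opposite ways; the down-group shift dominates (3.44 vs 3.16).
For reference (Pauling): O 3.44, Mg 1.31, Cl 3.16, In 1.78, Cs 0.79.
So from lowest to highest: Cs < Mg < In < Cl < O.

Cs < Mg < In < Cl < O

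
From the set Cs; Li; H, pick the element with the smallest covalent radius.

H

H is in period 1, group 1; Li is in period 2, group 1; Cs is in period 6, group 1.
Atomic radius shrinks across a period as nuclear charge pulls the same shell inward, and grows down a group as new shells are added.
All are in group 1, so atomic radius increases down the group.
The smallest covalent radius among these belongs to H.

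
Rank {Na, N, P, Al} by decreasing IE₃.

Consider each +2 ion: Na²⁺ is already 1 electron into the core; N²⁺ still has 3 valence electrons; P²⁺ still has 3 valence electrons; Al²⁺ still has 1 valence electron.
Pulling an electron out of a noble-gas core costs far more than removing a remaining valence electron, so Na sits at the high end of IE_3.
Valence configurations: N²⁺ [He]2s²2p¹, P²⁺ [Ne]3s²3p¹, Al²⁺ [Ne]3s¹.
Tabulated IE_3 (kJ/mol): Na 6910, N 4578, P 2914, Al 2745.
Hence IE_3: Al < P < N < Na.

Na > N > P > Al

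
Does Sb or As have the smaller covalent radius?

As

As is in period 4, group 15; Sb is in period 5, group 15.
Radius decreases left→right (rising Z_eff, same n) and increases top→bottom (higher n).
All are in group 15, so atomic radius increases down the group.
So As has the smaller covalent radius (As < Sb).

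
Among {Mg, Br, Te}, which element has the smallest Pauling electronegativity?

Mg is in period 3, group 2; Br is in period 4, group 17; Te is in period 5, group 16.
Atoms toward the upper right of the periodic table pull bonding electrons most strongly.
Neither a single period nor a single group — weigh both effects.
Te > Mg: the two effects oppose for this pair; the across-period effect wins (2.10 vs 1.31).
Br > Te: relative to Te, both the across-period and down-group shifts push Br's electronegativity up.
Tabulated electronegativity (Pauling): Mg 1.31, Br 2.96, Te 2.10.
The smallest Pauling electronegativity among these belongs to Mg.

Mg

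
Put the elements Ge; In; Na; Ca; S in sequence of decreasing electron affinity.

Electron affinity generally becomes more exothermic across a period toward the halogens and less exothermic down a group.
These span different periods and groups, so the two trends combine.
In > Ca: the two effects oppose for this pair; the across-period effect wins (29 vs 2 kJ/mol).
Na > In: the two effects oppose for this pair; the down-group effect wins (53 vs 29 kJ/mol).
Ge > Na: the two effects oppose for this pair; the across-period effect wins (119 vs 53 kJ/mol).
S > Ge: relative to Ge, both the across-period and down-group shifts push S's electron affinity up.
For reference (kJ/mol): Na 53, S 200, Ca 2, Ge 119, In 29.
So from highest to lowest: S > Ge > Na > In > Ca.

S > Ge > Na > In > Ca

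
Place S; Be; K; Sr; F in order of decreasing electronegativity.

Atoms toward the upper right of the periodic table pull bonding electrons most strongly.
Here both period and group differ, so the two effects have to be weighed against each other.
Sr > K: the two effects oppose for this pair; the across-period effect wins (0.95 vs 0.82).
Be > Sr: they share group 2; the group trend gives Be the larger value.
S > Be: the two effects oppose for this pair; the across-period effect wins (2.58 vs 1.57).
F > S: relative to S, both the across-period and down-group shifts push F's electronegativity up.
For reference (Pauling): Be 1.57, F 3.98, S 2.58, K 0.82, Sr 0.95.
So from highest to lowest: F > S > Be > Sr > K.

F > S > Be > Sr > K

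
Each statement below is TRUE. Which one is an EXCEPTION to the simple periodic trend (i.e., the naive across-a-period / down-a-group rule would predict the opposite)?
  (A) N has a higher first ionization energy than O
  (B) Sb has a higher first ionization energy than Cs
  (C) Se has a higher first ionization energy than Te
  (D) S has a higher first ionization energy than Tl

The general trend: first ionization energy increases across a period and decreases down a group.
(A) N (period 2, group 15) vs O (period 2, group 16): the stated order contradicts the simple trend.
(B) Sb (period 5, group 15) vs Cs (period 6, group 1): the stated order agrees with the simple trend.
(C) Se (period 4, group 16) vs Te (period 5, group 16): the stated order agrees with the simple trend.
(D) S (period 3, group 16) vs Tl (period 6, group 13): the stated order agrees with the simple trend.
The exception is (A): pairing an electron in O's 2p⁴ costs repulsion energy, so O ionizes more easily than half-filled N (2p³).

(A)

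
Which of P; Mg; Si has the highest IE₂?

P

After 1 electron has been removed, what remains? P⁺ still has 4 valence electrons; Mg⁺ still has 1 valence electron; Si⁺ still has 3 valence electrons.
All are still removing valence electrons, so compare the +1 ions as you would atoms: IE_2 generally rises across a period (higher Z_eff) and falls down a group (larger shell), subject to the usual subshell exceptions.
Valence configurations: P⁺ [Ne]3s²3p², Mg⁺ [Ne]3s¹, Si⁺ [Ne]3s²3p¹.
The numbers (kJ/mol): P 1907, Mg 1451, Si 1577.
Hence IE_2: Mg < Si < P.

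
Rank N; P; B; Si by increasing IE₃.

P, Si, B, N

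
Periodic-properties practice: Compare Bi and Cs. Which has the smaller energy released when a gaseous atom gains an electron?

Cs is in period 6, group 1; Bi is in period 6, group 15.
EA tends to increase across a period and decrease down a group, though the pattern is less regular than for IE or radius.
All lie in period 6, so electron affinity increases left to right.
So Cs has the smaller energy released when a gaseous atom gains an electron (Cs < Bi).

Cs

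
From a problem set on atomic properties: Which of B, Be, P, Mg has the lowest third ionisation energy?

IE_3 is the cost of taking one more electron from the +2 cation: B²⁺ still has 1 valence electron; Be²⁺ is the bare [He] core; P²⁺ still has 3 valence electrons; Mg²⁺ is the bare [Ne] core.
Breaking into a closed-shell core is much more expensive than removing a leftover valence electron — Mg and Be have the largest IE_3 here.
Valence configurations: B²⁺ [He]2s¹, P²⁺ [Ne]3s²3p¹.
Approximate IE_3 values (kJ/mol): B 3660, Be 14849, P 2914, Mg 7733.
Overall IE_3 order: P < B < Mg < Be.

P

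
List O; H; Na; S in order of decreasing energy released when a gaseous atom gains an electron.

S > O > H > Na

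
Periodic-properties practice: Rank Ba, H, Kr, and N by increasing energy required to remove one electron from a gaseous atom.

Ba < H < Kr < N

IE₁ increases left→right with effective nuclear charge and decreases top→bottom as the valence shell moves farther out.
Neither a single period nor a single group — weigh both effects.
H > Ba: period and group pull opposite ways; the down-group shift dominates (1312 vs 503 kJ/mol).
Kr > H: period and group pull opposite ways; the across-period shift dominates (1351 vs 1312 kJ/mol).
N > Kr: period and group pull opposite ways; the down-group shift dominates (1402 vs 1351 kJ/mol).
Approximate values (kJ/mol): H 1312, N 1402, Kr 1351, Ba 503.
So from lowest to highest: Ba < H < Kr < N.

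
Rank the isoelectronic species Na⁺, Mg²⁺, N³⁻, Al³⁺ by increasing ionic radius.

All of these have 10 electrons, so size is governed by nuclear charge alone: the more protons, the stronger the pull on the same electron cloud, and the smaller the ion.
Nuclear charges: Al³⁺ (Z=13), Mg²⁺ (Z=12), Na⁺ (Z=11), N³⁻ (Z=7).
Smallest to largest: Al³⁺ < Mg²⁺ < Na⁺ < N³⁻.

Al³⁺ < Mg²⁺ < Na⁺ < N³⁻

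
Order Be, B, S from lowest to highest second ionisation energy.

Be, S, B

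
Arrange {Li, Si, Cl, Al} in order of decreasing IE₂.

The second ionization energy removes an electron from the +1 ion. For each element: Li⁺ is the bare [He] core; Si⁺ still has 3 valence electrons; Cl⁺ still has 6 valence electrons; Al⁺ still has 2 valence electrons.
Pulling an electron out of a noble-gas core costs far more than removing a remaining valence electron, so Li sits at the high end of IE_2.
Valence configurations: Si⁺ [Ne]3s²3p¹, Cl⁺ [Ne]3s²3p⁴, Al⁺ [Ne]3s².
Si⁺ loses a lone 3p electron whereas Al⁺ must break into a filled 3s² pair, so IE_2(Al) > IE_2(Si) even though Si has the higher nuclear charge.
The numbers (kJ/mol): Li 7298, Si 1577, Cl 2298, Al 1817.
Putting it together, IE_2: Si < Al < Cl < Li.

Li > Cl > Al > Si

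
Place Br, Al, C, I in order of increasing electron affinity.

C is in period 2, group 14; Al is in period 3, group 13; Br is in period 4, group 17; I is in period 5, group 17.
EA tends to increase across a period and decrease down a group, though the pattern is less regular than for IE or radius.
These span different periods and groups, so the two trends combine.
C > Al: relative to Al, both the across-period and down-group shifts push C's electron affinity up.
I > C: the two effects oppose for this pair; the across-period effect wins (295 vs 122 kJ/mol).
Br > I: they share group 17; the group trend gives Br the larger value.
Tabulated electron affinity (kJ/mol): C 122, Al 42, Br 325, I 295.
So from lowest to highest: Al < C < I < Br.

Al, C, I, Br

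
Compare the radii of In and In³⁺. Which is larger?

Forming In³⁺ removes 3 electrons from In. Fewer electrons for the same nuclear charge means less shielding and a higher Z_eff on the remaining electrons, and for main-group metals the entire outer shell is lost.
A cation is smaller than its parent atom: In³⁺ < In.

In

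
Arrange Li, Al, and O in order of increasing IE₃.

Al < O < Li

Consider each +2 ion: Li²⁺ is already 1 electron into the core; Al²⁺ still has 1 valence electron; O²⁺ still has 4 valence electrons.
Core electrons are held far more tightly than valence electrons, so Li tops the IE_3 order.
Valence configurations: Al²⁺ [Ne]3s¹, O²⁺ [He]2s²2p².
Tabulated IE_3 (kJ/mol): Li 11815, Al 2745, O 5300.
Overall IE_3 order: Al < O < Li.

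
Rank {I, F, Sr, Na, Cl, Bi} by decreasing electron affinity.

Adding an electron releases more energy for atoms nearer the top right (short of the noble gases).
These span different periods and groups, so the two trends combine.
Na > Sr: period and group pull opposite ways; the down-group shift dominates (53 vs 5 kJ/mol).
Bi > Na: the two effects oppose for this pair; the across-period effect wins (91 vs 53 kJ/mol).
I > Bi: both effects reinforce here, so I is clearly the higher of the two.
F > I: they share group 17; the group trend gives F the larger value.
Cl > F: this pair runs against the simple trend — see the exception note.
Note the exception: Cl has a higher electron affinity than F, contrary to the simple trend — F's small 2p subshell makes the incoming electron feel strong e⁻–e⁻ repulsion, so Cl actually releases more energy on gaining an electron.
Approximate values (kJ/mol): F 328, Na 53, Cl 349, Sr 5, I 295, Bi 91.
So from highest to lowest: Cl > F > I > Bi > Na > Sr.

Cl > F > I > Bi > Na > Sr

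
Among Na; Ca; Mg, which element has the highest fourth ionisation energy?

Mg

Consider each +3 ion: Na³⁺ is already 2 electrons into the core; Ca³⁺ is already 1 electron into the core; Mg³⁺ is already 1 electron into the core.
All of these are removing an electron from a noble-gas core or deeper; the smaller core (lower principal quantum number) is held far more tightly, and within a period the higher nuclear charge binds the same core more tightly.
The numbers (kJ/mol): Na 9543, Ca 6491, Mg 10543.
Putting it together, IE_4: Ca < Na < Mg.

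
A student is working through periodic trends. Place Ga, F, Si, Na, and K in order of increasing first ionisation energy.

F is in period 2, group 17; Na is in period 3, group 1; Si is in period 3, group 14; K is in period 4, group 1; Ga is in period 4, group 13.
First ionization energy rises across a period (greater Z_eff holds electrons more tightly) and falls down a group (valence electrons are farther from the nucleus).
Neither a single period nor a single group — weigh both effects.
Na > K: Na sits above K in group 1, so the down-group effect alone puts Na higher.
Ga > Na: the two effects oppose for this pair; the across-period effect wins (579 vs 496 kJ/mol).
Si > Ga: both effects reinforce here, so Si is clearly the higher of the two.
F > Si: relative to Si, both the across-period and down-group shifts push F's first ionization energy up.
For reference (kJ/mol): F 1681, Na 496, Si 786, K 419, Ga 579.
So from lowest to highest: K < Na < Ga < Si < F.

K < Na < Ga < Si < F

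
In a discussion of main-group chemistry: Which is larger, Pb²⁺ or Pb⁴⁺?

Both ions have Z = 82 protons, but Pb⁴⁺ has lost more electrons, so its remaining electrons feel a larger effective nuclear charge per electron and are pulled in more tightly.
Higher positive charge → smaller ion, so Pb²⁺ > Pb⁴⁺.

Pb²⁺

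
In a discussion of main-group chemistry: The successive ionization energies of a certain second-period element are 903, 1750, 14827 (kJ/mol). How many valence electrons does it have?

2

Look for the largest jump between consecutive ionization energies: IE3/IE2 ≈ 8.5, far larger than any earlier ratio.
That jump marks the point where a core electron is being removed. So the atom has 2 valence electrons.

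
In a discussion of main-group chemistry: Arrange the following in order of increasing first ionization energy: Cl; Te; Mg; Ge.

Mg is in period 3, group 2; Cl is in period 3, group 17; Ge is in period 4, group 14; Te is in period 5, group 16.
First ionization energy rises across a period (greater Z_eff holds electrons more tightly) and falls down a group (valence electrons are farther from the nucleus).
Neither a single period nor a single group — weigh both effects.
Ge > Mg: period and group pull opposite ways; the across-period shift dominates (762 vs 738 kJ/mol).
Te > Ge: period and group pull opposite ways; the across-period shift dominates (869 vs 762 kJ/mol).
Cl > Te: both effects reinforce here, so Cl is clearly the higher of the two.
Approximate values (kJ/mol): Mg 738, Cl 1251, Ge 762, Te 869.
So from lowest to highest: Mg < Ge < Te < Cl.

Mg, Ge, Te, Cl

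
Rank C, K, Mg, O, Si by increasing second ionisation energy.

Mg, Si, C, K, O

Consider each +1 ion: C⁺ still has 3 valence electrons; K⁺ is the bare [Ar] core; Mg⁺ still has 1 valence electron; O⁺ still has 5 valence electrons; Si⁺ still has 3 valence electrons.
Usually core removal costs more than valence removal, but here the competition is close: a tightly held n=2 valence electron can cost more to remove than an n=3 core electron, so the actual values have to decide it.
Valence configurations: C⁺ [He]2s²2p¹, Mg⁺ [Ne]3s¹, O⁺ [He]2s²2p³, Si⁺ [Ne]3s²3p¹.
The numbers (kJ/mol): C 2353, K 3052, Mg 1451, O 3388, Si 1577.
So the second ionization energies run Mg < Si < C < K < O.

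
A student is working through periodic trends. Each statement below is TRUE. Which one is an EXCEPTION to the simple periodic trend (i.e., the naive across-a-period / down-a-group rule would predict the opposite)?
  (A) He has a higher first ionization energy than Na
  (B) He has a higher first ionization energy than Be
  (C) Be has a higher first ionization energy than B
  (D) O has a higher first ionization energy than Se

(C)

The general trend: first ionization energy increases across a period and decreases down a group.
(A) He (period 1, group 18) vs Na (period 3, group 1): the stated order agrees with the simple trend.
(B) He (period 1, group 18) vs Be (period 2, group 2): the stated order agrees with the simple trend.
(C) Be (period 2, group 2) vs B (period 2, group 13): the stated order contradicts the simple trend.
(D) O (period 2, group 16) vs Se (period 4, group 16): the stated order agrees with the simple trend.
The exception is (C): removing B's lone 2p electron is easier than breaking Be's filled 2s².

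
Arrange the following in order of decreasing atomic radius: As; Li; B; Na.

Li is in period 2, group 1; B is in period 2, group 13; Na is in period 3, group 1; As is in period 4, group 15.
Atomic radius shrinks across a period as nuclear charge pulls the same shell inward, and grows down a group as new shells are added.
These span different periods and groups, so the two trends combine.
As > B: the two effects oppose for this pair; the down-group effect wins (121 vs 85 pm).
Li > As: period and group pull opposite ways; the across-period shift dominates (133 vs 121 pm).
Na > Li: Na sits below Li in group 1, so the down-group effect alone puts Na larger.
For reference (pm): Li 133, B 85, Na 155, As 121.
So from largest to smallest: Na > Li > As > B.

Na > Li > As > B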